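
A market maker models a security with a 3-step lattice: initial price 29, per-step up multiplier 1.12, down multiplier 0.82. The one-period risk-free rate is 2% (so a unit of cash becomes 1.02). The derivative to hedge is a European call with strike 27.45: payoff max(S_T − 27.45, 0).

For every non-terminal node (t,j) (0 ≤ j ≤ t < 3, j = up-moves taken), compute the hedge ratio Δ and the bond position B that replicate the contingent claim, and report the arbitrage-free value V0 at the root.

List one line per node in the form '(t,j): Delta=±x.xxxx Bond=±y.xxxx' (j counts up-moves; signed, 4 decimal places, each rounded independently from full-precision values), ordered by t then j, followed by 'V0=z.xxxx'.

(0,0): Delta=0.6527 Bond=-14.2204
(1,0): Delta=0.2180 Bond=-4.1678
(1,1): Delta=0.8118 Bond=-19.6733
(2,0): Delta=0.0000 Bond=0.0000
(2,1): Delta=0.2978 Bond=-6.3768
(2,2): Delta=1.0000 Bond=-26.9118
V0=4.7081

The replicating-portfolio and risk-neutral prices coincide; use p* = (1.02−0.82)/(1.12−0.82) = 0.6667 for the latter.
Payoff layer (t=3): V(3,0)=0.0000, V(3,1)=0.0000, V(3,2)=2.3796, V(3,3)=13.2929
Node (2,0) S=19.4996: V=(p*·0.0000+(1−p*)·0.0000)/1.02=0.0000; Δ=(0.0000−0.0000)/(21.8396−15.9897)=0.0000; B=V−Δ·S=0.0000
Node (2,1) S=26.6336: V=(p*·2.3796+(1−p*)·0.0000)/1.02=1.5553; Δ=(2.3796−0.0000)/(29.8296−21.8396)=0.2978; B=V−Δ·S=-6.3768
Node (2,2) S=36.3776: V=(p*·13.2929+(1−p*)·2.3796)/1.02=9.4658; Δ=(13.2929−2.3796)/(40.7429−29.8296)=1.0000; B=V−Δ·S=-26.9118
Node (1,0) S=23.7800: V=(p*·1.5553+(1−p*)·0.0000)/1.02=1.0165; Δ=(1.5553−0.0000)/(26.6336−19.4996)=0.2180; B=V−Δ·S=-4.1678
Node (1,1) S=32.4800: V=(p*·9.4658+(1−p*)·1.5553)/1.02=6.6951; Δ=(9.4658−1.5553)/(36.3776−26.6336)=0.8118; B=V−Δ·S=-19.6733
Node (0,0) S=29.0000: V=(p*·6.6951+(1−p*)·1.0165)/1.02=4.7081; Δ=(6.6951−1.0165)/(32.4800−23.7800)=0.6527; B=V−Δ·S=-14.2204
Check: Δ(0,0)·S0 + B(0,0) = 4.7081 = V0.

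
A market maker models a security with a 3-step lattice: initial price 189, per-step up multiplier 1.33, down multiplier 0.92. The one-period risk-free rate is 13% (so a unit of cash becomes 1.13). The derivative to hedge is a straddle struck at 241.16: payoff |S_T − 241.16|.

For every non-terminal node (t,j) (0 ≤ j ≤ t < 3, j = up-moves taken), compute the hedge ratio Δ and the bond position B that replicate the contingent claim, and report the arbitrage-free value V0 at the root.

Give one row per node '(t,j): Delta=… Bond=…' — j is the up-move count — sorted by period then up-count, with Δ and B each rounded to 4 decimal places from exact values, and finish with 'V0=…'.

(0,0): Delta=0.3977 Bond=-23.7833
(1,0): Delta=-0.1554 Bond=69.3032
(1,1): Delta=0.7621 Bond=-118.4735
(2,0): Delta=-1.0000 Bond=213.4159
(2,1): Delta=0.4009 Bond=-50.3571
(2,2): Delta=1.0000 Bond=-213.4159
V0=51.3795

Since d<R<u, set p* = (R−d)/(u−d) = 0.5122; price each node as the discounted p*-expectation of its children.
At expiry t=3: V(3,0)=93.9880, V(3,1)=28.4004, V(3,2)=66.4163, V(3,3)=203.4884
  t=2,j=0: stock 159.9696 → up 212.7596 (V=28.4004), down 147.1720 (V=93.9880). Price 53.4463; hedge Δ=-1.0000, bond B=213.4159.
  t=2,j=1: stock 231.2604 → up 307.5763 (V=66.4163), down 212.7596 (V=28.4004). Price 42.3646; hedge Δ=0.4009, bond B=-50.3571.
  t=2,j=2: stock 334.3221 → up 444.6484 (V=203.4884), down 307.5763 (V=66.4163). Price 120.9062; hedge Δ=1.0000, bond B=-213.4159.
  t=1,j=0: stock 173.8800 → up 231.2604 (V=42.3646), down 159.9696 (V=53.4463). Price 42.2746; hedge Δ=-0.1554, bond B=69.3032.
  t=1,j=1: stock 251.3700 → up 334.3221 (V=120.9062), down 231.2604 (V=42.3646). Price 73.0913; hedge Δ=0.7621, bond B=-118.4735.
  t=0,j=0: stock 189.0000 → up 251.3700 (V=73.0913), down 173.8800 (V=42.2746). Price 51.3795; hedge Δ=0.3977, bond B=-23.7833.
Root portfolio cost Δ·189+B reproduces V0=51.3795.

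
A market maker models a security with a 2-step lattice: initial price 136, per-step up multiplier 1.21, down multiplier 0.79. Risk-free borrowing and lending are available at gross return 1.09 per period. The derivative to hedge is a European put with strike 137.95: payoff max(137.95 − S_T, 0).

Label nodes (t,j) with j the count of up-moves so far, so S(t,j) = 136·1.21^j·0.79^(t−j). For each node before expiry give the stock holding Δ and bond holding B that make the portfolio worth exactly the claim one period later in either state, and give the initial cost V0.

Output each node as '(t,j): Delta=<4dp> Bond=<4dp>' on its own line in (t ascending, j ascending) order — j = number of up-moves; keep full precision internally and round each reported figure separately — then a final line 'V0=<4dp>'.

Risk-neutral probability p* = (R−d)/(u−d) = (1.09−0.79)/(1.21−0.79) = 0.7143.
Terminal values V(2,·): V(2,0)=53.0724, V(2,1)=7.9476, V(2,2)=0.0000
Node (1,0) S=107.4400: V=(p*·7.9476+(1−p*)·53.0724)/1.09=19.1196; Δ=(7.9476−53.0724)/(130.0024−84.8776)=-1.0000; B=V−Δ·S=126.5596
Node (1,1) S=164.5600: V=(p*·0.0000+(1−p*)·7.9476)/1.09=2.0833; Δ=(0.0000−7.9476)/(199.1176−130.0024)=-0.1150; B=V−Δ·S=21.0061
Node (0,0) S=136.0000: V=(p*·2.0833+(1−p*)·19.1196)/1.09=6.3769; Δ=(2.0833−19.1196)/(164.5600−107.4400)=-0.2983; B=V−Δ·S=46.9397
Each (Δ,B) replicates both successor values, so the strategy is self-financing and V0 is arbitrage-free.

(0,0): Delta=-0.2983 Bond=46.9397
(1,0): Delta=-1.0000 Bond=126.5596
(1,1): Delta=-0.1150 Bond=21.0061
V0=6.3769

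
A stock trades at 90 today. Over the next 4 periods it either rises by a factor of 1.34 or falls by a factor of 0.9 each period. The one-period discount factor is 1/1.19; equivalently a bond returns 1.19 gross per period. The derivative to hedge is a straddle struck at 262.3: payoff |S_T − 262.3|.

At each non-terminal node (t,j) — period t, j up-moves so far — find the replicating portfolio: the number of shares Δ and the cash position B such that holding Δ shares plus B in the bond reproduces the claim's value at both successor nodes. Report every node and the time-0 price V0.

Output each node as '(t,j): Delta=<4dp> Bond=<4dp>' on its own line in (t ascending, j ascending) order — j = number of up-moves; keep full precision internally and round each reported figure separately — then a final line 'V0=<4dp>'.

Under the risk-neutral measure, an up-move has probability p* = (R−d)/(u−d) = 0.6591 and values discount at R = 1.19.
Payoff layer (t=4): V(4,0)=203.2510, V(4,1)=174.3826, V(4,2)=131.4008, V(4,3)=67.4056, V(4,4)=27.8761
(3,0): S=65.6100. Δ = (V_up−V_dn)/(S_up−S_dn) = (174.3826−203.2510)/(87.9174−59.0490) = -1.0000. V = [p*·174.3826 + (1−p*)·203.2510]/1.19 = 154.8102. B = V − Δ·S = 220.4202.
(3,1): S=97.6860. Δ = (V_up−V_dn)/(S_up−S_dn) = (131.4008−174.3826)/(130.8992−87.9174) = -1.0000. V = [p*·131.4008 + (1−p*)·174.3826]/1.19 = 122.7342. B = V − Δ·S = 220.4202.
(3,2): S=145.4436. Δ = (V_up−V_dn)/(S_up−S_dn) = (67.4056−131.4008)/(194.8944−130.8992) = -1.0000. V = [p*·67.4056 + (1−p*)·131.4008]/1.19 = 74.9766. B = V − Δ·S = 220.4202.
(3,3): S=216.5494. Δ = (V_up−V_dn)/(S_up−S_dn) = (27.8761−67.4056)/(290.1761−194.8944) = -0.4149. V = [p*·27.8761 + (1−p*)·67.4056]/1.19 = 34.7497. B = V − Δ·S = 124.5893.
(2,0): S=72.9000. Δ = (V_up−V_dn)/(S_up−S_dn) = (122.7342−154.8102)/(97.6860−65.6100) = -1.0000. V = [p*·122.7342 + (1−p*)·154.8102]/1.19 = 112.3270. B = V − Δ·S = 185.2270.
(2,1): S=108.5400. Δ = (V_up−V_dn)/(S_up−S_dn) = (74.9766−122.7342)/(145.4436−97.6860) = -1.0000. V = [p*·74.9766 + (1−p*)·122.7342]/1.19 = 76.6870. B = V − Δ·S = 185.2270.
(2,2): S=161.6040. Δ = (V_up−V_dn)/(S_up−S_dn) = (34.7497−74.9766)/(216.5494−145.4436) = -0.5657. V = [p*·34.7497 + (1−p*)·74.9766]/1.19 = 40.7255. B = V − Δ·S = 132.1503.
(1,0): S=81.0000. Δ = (V_up−V_dn)/(S_up−S_dn) = (76.6870−112.3270)/(108.5400−72.9000) = -1.0000. V = [p*·76.6870 + (1−p*)·112.3270]/1.19 = 74.6530. B = V − Δ·S = 155.6530.
(1,1): S=120.6000. Δ = (V_up−V_dn)/(S_up−S_dn) = (40.7255−76.6870)/(161.6040−108.5400) = -0.6777. V = [p*·40.7255 + (1−p*)·76.6870]/1.19 = 44.5253. B = V − Δ·S = 126.2560.
(0,0): S=90.0000. Δ = (V_up−V_dn)/(S_up−S_dn) = (44.5253−74.6530)/(120.6000−81.0000) = -0.7608. V = [p*·44.5253 + (1−p*)·74.6530]/1.19 = 46.0471. B = V − Δ·S = 114.5191.
Self-financing check: at every node Δ·S+B equals the discounted successor values.

(0,0): Delta=-0.7608 Bond=114.5191
(1,0): Delta=-1.0000 Bond=155.6530
(1,1): Delta=-0.6777 Bond=126.2560
(2,0): Delta=-1.0000 Bond=185.2270
(2,1): Delta=-1.0000 Bond=185.2270
(2,2): Delta=-0.5657 Bond=132.1503
(3,0): Delta=-1.0000 Bond=220.4202
(3,1): Delta=-1.0000 Bond=220.4202
(3,2): Delta=-1.0000 Bond=220.4202
(3,3): Delta=-0.4149 Bond=124.5893
V0=46.0471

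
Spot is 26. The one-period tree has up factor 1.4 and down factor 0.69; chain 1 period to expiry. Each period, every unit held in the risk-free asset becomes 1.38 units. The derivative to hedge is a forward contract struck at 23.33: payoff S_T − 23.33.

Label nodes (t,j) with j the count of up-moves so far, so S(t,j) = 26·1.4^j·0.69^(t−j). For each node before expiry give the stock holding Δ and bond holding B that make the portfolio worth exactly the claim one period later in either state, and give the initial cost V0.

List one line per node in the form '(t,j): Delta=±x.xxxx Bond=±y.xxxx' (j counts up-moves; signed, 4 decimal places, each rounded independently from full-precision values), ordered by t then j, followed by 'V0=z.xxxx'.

Under the risk-neutral measure, an up-move has probability p* = (R−d)/(u−d) = 0.9718 and values discount at R = 1.38.
Payoff layer (t=1): V(1,0)=-5.3900, V(1,1)=13.0700
(0,0): S=26.0000. Δ = (V_up−V_dn)/(S_up−S_dn) = (13.0700−-5.3900)/(36.4000−17.9400) = 1.0000. V = [p*·13.0700 + (1−p*)·-5.3900]/1.38 = 9.0942. B = V − Δ·S = -16.9058.
Each (Δ,B) replicates both successor values, so the strategy is self-financing and V0 is arbitrage-free.

(0,0): Delta=1.0000 Bond=-16.9058
V0=9.0942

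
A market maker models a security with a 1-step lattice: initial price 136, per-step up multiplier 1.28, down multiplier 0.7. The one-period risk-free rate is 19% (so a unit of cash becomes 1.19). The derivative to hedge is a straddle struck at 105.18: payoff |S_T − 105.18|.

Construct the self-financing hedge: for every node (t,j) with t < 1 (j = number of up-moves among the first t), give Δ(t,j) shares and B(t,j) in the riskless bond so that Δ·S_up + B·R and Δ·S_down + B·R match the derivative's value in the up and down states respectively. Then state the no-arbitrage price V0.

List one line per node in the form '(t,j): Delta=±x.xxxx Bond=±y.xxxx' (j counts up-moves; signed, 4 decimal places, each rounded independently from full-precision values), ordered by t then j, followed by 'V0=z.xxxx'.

The replicating-portfolio and risk-neutral prices coincide; use p* = (1.19−0.7)/(1.28−0.7) = 0.8448 for the latter.
At expiry t=1: V(1,0)=9.9800, V(1,1)=68.9000
Node (0,0) S=136.0000: V=(p*·68.9000+(1−p*)·9.9800)/1.19=50.2162; Δ=(68.9000−9.9800)/(174.0800−95.2000)=0.7470; B=V−Δ·S=-51.3700
The time-0 hedge costs 50.2162, which is the no-arbitrage price.

(0,0): Delta=0.7470 Bond=-51.3700
V0=50.2162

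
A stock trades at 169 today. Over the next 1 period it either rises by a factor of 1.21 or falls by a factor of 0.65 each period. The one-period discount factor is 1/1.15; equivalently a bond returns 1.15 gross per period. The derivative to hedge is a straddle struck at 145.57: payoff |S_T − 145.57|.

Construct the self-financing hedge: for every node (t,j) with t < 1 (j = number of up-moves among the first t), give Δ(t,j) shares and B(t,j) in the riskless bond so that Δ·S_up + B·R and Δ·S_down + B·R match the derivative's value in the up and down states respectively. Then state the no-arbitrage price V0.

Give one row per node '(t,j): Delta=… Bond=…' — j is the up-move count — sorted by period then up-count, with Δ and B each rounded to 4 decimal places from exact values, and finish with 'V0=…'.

Risk-neutral probability p* = (R−d)/(u−d) = (1.15−0.65)/(1.21−0.65) = 0.8929.
Terminal payoffs: V(1,0)=35.7200, V(1,1)=58.9200
Node (0,0) S=169.0000: V=(p*·58.9200+(1−p*)·35.7200)/1.15=49.0733; Δ=(58.9200−35.7200)/(204.4900−109.8500)=0.2451; B=V−Δ·S=7.6447
The time-0 hedge costs 49.0733, which is the no-arbitrage price.

(0,0): Delta=0.2451 Bond=7.6447
V0=49.0733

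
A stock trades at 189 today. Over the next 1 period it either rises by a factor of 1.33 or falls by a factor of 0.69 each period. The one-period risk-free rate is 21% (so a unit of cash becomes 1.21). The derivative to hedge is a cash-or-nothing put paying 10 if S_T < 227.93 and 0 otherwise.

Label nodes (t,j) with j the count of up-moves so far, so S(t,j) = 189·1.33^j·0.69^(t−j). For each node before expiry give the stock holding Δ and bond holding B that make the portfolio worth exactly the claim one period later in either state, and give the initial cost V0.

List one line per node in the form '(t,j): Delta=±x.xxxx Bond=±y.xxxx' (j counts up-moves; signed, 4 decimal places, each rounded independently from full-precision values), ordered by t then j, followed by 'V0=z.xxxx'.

(0,0): Delta=-0.0827 Bond=17.1746
V0=1.5496

The replicating-portfolio and risk-neutral prices coincide; use p* = (1.21−0.69)/(1.33−0.69) = 0.8125 for the latter.
At expiry t=1: V(1,0)=10.0000, V(1,1)=0.0000
(0,0): S=189.0000. Δ = (V_up−V_dn)/(S_up−S_dn) = (0.0000−10.0000)/(251.3700−130.4100) = -0.0827. V = [p*·0.0000 + (1−p*)·10.0000]/1.21 = 1.5496. B = V − Δ·S = 17.1746.
Root portfolio cost Δ·189+B reproduces V0=1.5496.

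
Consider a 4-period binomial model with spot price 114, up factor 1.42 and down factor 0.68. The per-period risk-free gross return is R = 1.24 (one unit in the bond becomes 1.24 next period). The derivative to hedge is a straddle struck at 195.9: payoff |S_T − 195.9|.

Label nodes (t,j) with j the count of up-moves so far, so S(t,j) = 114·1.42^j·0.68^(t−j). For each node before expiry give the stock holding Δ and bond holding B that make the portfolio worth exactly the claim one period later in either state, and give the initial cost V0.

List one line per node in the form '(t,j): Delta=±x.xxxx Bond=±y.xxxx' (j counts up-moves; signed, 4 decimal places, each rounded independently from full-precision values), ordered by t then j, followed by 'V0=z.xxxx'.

No-arbitrage ⇒ martingale measure with p* = (R−d)/(u−d) = 0.7568.
Payoff layer (t=4): V(4,0)=171.5252, V(4,1)=144.9997, V(4,2)=89.6083, V(4,3)=26.0621, V(4,4)=267.6091
Node (3,0) S=35.8452: V=(p*·144.9997+(1−p*)·171.5252)/1.24=122.1386; Δ=(144.9997−171.5252)/(50.9003−24.3748)=-1.0000; B=V−Δ·S=157.9839
Node (3,1) S=74.8533: V=(p*·89.6083+(1−p*)·144.9997)/1.24=83.1306; Δ=(89.6083−144.9997)/(106.2917−50.9003)=-1.0000; B=V−Δ·S=157.9839
Node (3,2) S=156.3113: V=(p*·26.0621+(1−p*)·89.6083)/1.24=33.4833; Δ=(26.0621−89.6083)/(221.9621−106.2917)=-0.5494; B=V−Δ·S=119.3565
Node (3,3) S=326.4148: V=(p*·267.6091+(1−p*)·26.0621)/1.24=168.4310; Δ=(267.6091−26.0621)/(463.5091−221.9621)=1.0000; B=V−Δ·S=-157.9839
Node (2,0) S=52.7136: V=(p*·83.1306+(1−p*)·122.1386)/1.24=74.6927; Δ=(83.1306−122.1386)/(74.8533−35.8452)=-1.0000; B=V−Δ·S=127.4063
Node (2,1) S=110.0784: V=(p*·33.4833+(1−p*)·83.1306)/1.24=36.7417; Δ=(33.4833−83.1306)/(156.3113−74.8533)=-0.6095; B=V−Δ·S=103.8326
Node (2,2) S=229.8696: V=(p*·168.4310+(1−p*)·33.4833)/1.24=109.3596; Δ=(168.4310−33.4833)/(326.4148−156.3113)=0.7933; B=V−Δ·S=-73.0022
Node (1,0) S=77.5200: V=(p*·36.7417+(1−p*)·74.6927)/1.24=37.0750; Δ=(36.7417−74.6927)/(110.0784−52.7136)=-0.6616; B=V−Δ·S=88.3603
Node (1,1) S=161.8800: V=(p*·109.3596+(1−p*)·36.7417)/1.24=73.9482; Δ=(109.3596−36.7417)/(229.8696−110.0784)=0.6062; B=V−Δ·S=-24.1841
Node (0,0) S=114.0000: V=(p*·73.9482+(1−p*)·37.0750)/1.24=52.4024; Δ=(73.9482−37.0750)/(161.8800−77.5200)=0.4371; B=V−Δ·S=2.5738
The time-0 hedge costs 52.4024, which is the no-arbitrage price.

(0,0): Delta=0.4371 Bond=2.5738
(1,0): Delta=-0.6616 Bond=88.3603
(1,1): Delta=0.6062 Bond=-24.1841
(2,0): Delta=-1.0000 Bond=127.4063
(2,1): Delta=-0.6095 Bond=103.8326
(2,2): Delta=0.7933 Bond=-73.0022
(3,0): Delta=-1.0000 Bond=157.9839
(3,1): Delta=-1.0000 Bond=157.9839
(3,2): Delta=-0.5494 Bond=119.3565
(3,3): Delta=1.0000 Bond=-157.9839
V0=52.4024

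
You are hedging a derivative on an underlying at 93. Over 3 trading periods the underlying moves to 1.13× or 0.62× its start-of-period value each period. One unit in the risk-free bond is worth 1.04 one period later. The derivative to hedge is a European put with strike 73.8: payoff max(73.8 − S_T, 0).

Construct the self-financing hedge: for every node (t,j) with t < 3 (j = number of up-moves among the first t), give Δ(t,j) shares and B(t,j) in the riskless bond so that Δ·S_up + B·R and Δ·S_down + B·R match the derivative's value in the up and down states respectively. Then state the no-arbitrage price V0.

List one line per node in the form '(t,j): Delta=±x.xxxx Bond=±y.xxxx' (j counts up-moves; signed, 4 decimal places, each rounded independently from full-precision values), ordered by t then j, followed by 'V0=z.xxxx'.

(0,0): Delta=-0.2016 Bond=21.3450
(1,0): Delta=-1.0000 Bond=68.2322
(1,1): Delta=-0.1078 Bond=12.3344
(2,0): Delta=-1.0000 Bond=70.9615
(2,1): Delta=-1.0000 Bond=70.9615
(2,2): Delta=-0.0029 Bond=0.3706
V0=2.5925

Under the risk-neutral measure, an up-move has probability p* = (R−d)/(u−d) = 0.8235 and values discount at R = 1.04.
Terminal values V(3,·): V(3,0)=51.6355, V(3,1)=33.4034, V(3,2)=0.1739, V(3,3)=0.0000
  t=2,j=0: stock 35.7492 → up 40.3966 (V=33.4034), down 22.1645 (V=51.6355). Price 35.2123; hedge Δ=-1.0000, bond B=70.9615.
  t=2,j=1: stock 65.1558 → up 73.6261 (V=0.1739), down 40.3966 (V=33.4034). Price 5.8057; hedge Δ=-1.0000, bond B=70.9615.
  t=2,j=2: stock 118.7517 → up 134.1894 (V=0.0000), down 73.6261 (V=0.1739). Price 0.0295; hedge Δ=-0.0029, bond B=0.3706.
  t=1,j=0: stock 57.6600 → up 65.1558 (V=5.8057), down 35.7492 (V=35.2123). Price 10.5722; hedge Δ=-1.0000, bond B=68.2322.
  t=1,j=1: stock 105.0900 → up 118.7517 (V=0.0295), down 65.1558 (V=5.8057). Price 1.0085; hedge Δ=-0.1078, bond B=12.3344.
  t=0,j=0: stock 93.0000 → up 105.0900 (V=1.0085), down 57.6600 (V=10.5722). Price 2.5925; hedge Δ=-0.2016, bond B=21.3450.
The time-0 hedge costs 2.5925, which is the no-arbitrage price.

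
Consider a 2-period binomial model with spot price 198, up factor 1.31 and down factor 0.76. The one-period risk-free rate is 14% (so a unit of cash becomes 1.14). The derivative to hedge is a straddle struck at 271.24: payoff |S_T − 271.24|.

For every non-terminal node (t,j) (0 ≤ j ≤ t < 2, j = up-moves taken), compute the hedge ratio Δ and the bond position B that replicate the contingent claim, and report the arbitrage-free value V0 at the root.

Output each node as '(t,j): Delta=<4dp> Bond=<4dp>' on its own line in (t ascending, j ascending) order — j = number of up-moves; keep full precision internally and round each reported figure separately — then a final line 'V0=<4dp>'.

(0,0): Delta=-0.2370 Bond=107.9974
(1,0): Delta=-1.0000 Bond=237.9298
(1,1): Delta=-0.0390 Bond=71.7533
V0=61.0669

Risk-neutral probability p* = (R−d)/(u−d) = (1.14−0.76)/(1.31−0.76) = 0.6909.
Terminal values V(2,·): V(2,0)=156.8752, V(2,1)=74.1112, V(2,2)=68.5478
Node (1,0) S=150.4800: V=(p*·74.1112+(1−p*)·156.8752)/1.14=87.4498; Δ=(74.1112−156.8752)/(197.1288−114.3648)=-1.0000; B=V−Δ·S=237.9298
Node (1,1) S=259.3800: V=(p*·68.5478+(1−p*)·74.1112)/1.14=61.6381; Δ=(68.5478−74.1112)/(339.7878−197.1288)=-0.0390; B=V−Δ·S=71.7533
Node (0,0) S=198.0000: V=(p*·61.6381+(1−p*)·87.4498)/1.14=61.0669; Δ=(61.6381−87.4498)/(259.3800−150.4800)=-0.2370; B=V−Δ·S=107.9974
Root portfolio cost Δ·198+B reproduces V0=61.0669.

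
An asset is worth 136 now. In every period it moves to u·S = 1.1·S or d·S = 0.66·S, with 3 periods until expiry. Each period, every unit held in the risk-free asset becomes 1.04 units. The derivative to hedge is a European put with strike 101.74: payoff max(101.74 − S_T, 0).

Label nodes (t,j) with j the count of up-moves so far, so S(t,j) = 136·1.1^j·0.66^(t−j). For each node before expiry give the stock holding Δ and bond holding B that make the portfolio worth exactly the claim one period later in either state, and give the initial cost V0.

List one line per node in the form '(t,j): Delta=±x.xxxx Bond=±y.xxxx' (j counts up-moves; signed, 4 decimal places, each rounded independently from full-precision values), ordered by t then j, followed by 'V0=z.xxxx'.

(0,0): Delta=-0.1406 Bond=20.8277
(1,0): Delta=-0.8556 Bond=85.8365
(1,1): Delta=-0.0729 Bond=11.5278
(2,0): Delta=-1.0000 Bond=97.8269
(2,1): Delta=-0.8419 Bond=87.9188
(2,2): Delta=0.0000 Bond=0.0000
V0=1.7077

Risk-neutral probability p* = (R−d)/(u−d) = (1.04−0.66)/(1.1−0.66) = 0.8636.
Payoff layer (t=3): V(3,0)=62.6405, V(3,1)=36.5742, V(3,2)=0.0000, V(3,3)=0.0000
  t=2,j=0: stock 59.2416 → up 65.1658 (V=36.5742), down 39.0995 (V=62.6405). Price 38.5853; hedge Δ=-1.0000, bond B=97.8269.
  t=2,j=1: stock 98.7360 → up 108.6096 (V=0.0000), down 65.1658 (V=36.5742). Price 4.7956; hedge Δ=-0.8419, bond B=87.9188.
  t=2,j=2: stock 164.5600 → up 181.0160 (V=0.0000), down 108.6096 (V=0.0000). Price 0.0000; hedge Δ=0.0000, bond B=0.0000.
  t=1,j=0: stock 89.7600 → up 98.7360 (V=4.7956), down 59.2416 (V=38.5853). Price 9.0416; hedge Δ=-0.8556, bond B=85.8365.
  t=1,j=1: stock 149.6000 → up 164.5600 (V=0.0000), down 98.7360 (V=4.7956). Price 0.6288; hedge Δ=-0.0729, bond B=11.5278.
  t=0,j=0: stock 136.0000 → up 149.6000 (V=0.6288), down 89.7600 (V=9.0416). Price 1.7077; hedge Δ=-0.1406, bond B=20.8277.
Check: Δ(0,0)·S0 + B(0,0) = 1.7077 = V0.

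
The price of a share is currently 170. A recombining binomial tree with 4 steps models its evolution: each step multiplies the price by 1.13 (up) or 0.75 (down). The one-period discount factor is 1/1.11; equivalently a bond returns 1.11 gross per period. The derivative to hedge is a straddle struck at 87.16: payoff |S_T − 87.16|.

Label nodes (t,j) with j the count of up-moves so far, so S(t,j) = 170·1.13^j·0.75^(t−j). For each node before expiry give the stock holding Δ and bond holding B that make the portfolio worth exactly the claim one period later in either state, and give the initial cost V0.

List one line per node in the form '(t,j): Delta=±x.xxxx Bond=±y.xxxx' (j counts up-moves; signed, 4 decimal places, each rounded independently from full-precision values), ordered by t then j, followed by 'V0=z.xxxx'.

The replicating-portfolio and risk-neutral prices coincide; use p* = (1.11−0.75)/(1.13−0.75) = 0.9474 for the latter.
Payoff layer (t=4): V(4,0)=33.3709, V(4,1)=6.1178, V(4,2)=34.9436, V(4,3)=96.8094, V(4,4)=190.0205
  t=3,j=0: stock 71.7188 → up 81.0422 (V=6.1178), down 53.7891 (V=33.3709). Price 6.8038; hedge Δ=-1.0000, bond B=78.5225.
  t=3,j=1: stock 108.0562 → up 122.1036 (V=34.9436), down 81.0422 (V=6.1178). Price 30.1139; hedge Δ=0.7020, bond B=-45.7433.
  t=3,j=2: stock 162.8047 → up 183.9694 (V=96.8094), down 122.1036 (V=34.9436). Price 84.2822; hedge Δ=1.0000, bond B=-78.5225.
  t=3,j=3: stock 245.2925 → up 277.1805 (V=190.0205), down 183.9694 (V=96.8094). Price 166.7700; hedge Δ=1.0000, bond B=-78.5225.
  t=2,j=0: stock 95.6250 → up 108.0562 (V=30.1139), down 71.7188 (V=6.8038). Price 26.0244; hedge Δ=0.6415, bond B=-35.3181.
  t=2,j=1: stock 144.0750 → up 162.8047 (V=84.2822), down 108.0562 (V=30.1139). Price 73.3615; hedge Δ=0.9894, bond B=-69.1868.
  t=2,j=2: stock 217.0730 → up 245.2925 (V=166.7700), down 162.8047 (V=84.2822). Price 146.3320; hedge Δ=1.0000, bond B=-70.7410.
  t=1,j=0: stock 127.5000 → up 144.0750 (V=73.3615), down 95.6250 (V=26.0244). Price 63.8469; hedge Δ=0.9770, bond B=-60.7245.
  t=1,j=1: stock 192.1000 → up 217.0730 (V=146.3320), down 144.0750 (V=73.3615). Price 128.3707; hedge Δ=0.9996, bond B=-63.6569.
  t=0,j=0: stock 170.0000 → up 192.1000 (V=128.3707), down 127.5000 (V=63.8469). Price 112.5898; hedge Δ=0.9988, bond B=-57.2096.
The time-0 hedge costs 112.5898, which is the no-arbitrage price.

(0,0): Delta=0.9988 Bond=-57.2096
(1,0): Delta=0.9770 Bond=-60.7245
(1,1): Delta=0.9996 Bond=-63.6569
(2,0): Delta=0.6415 Bond=-35.3181
(2,1): Delta=0.9894 Bond=-69.1868
(2,2): Delta=1.0000 Bond=-70.7410
(3,0): Delta=-1.0000 Bond=78.5225
(3,1): Delta=0.7020 Bond=-45.7433
(3,2): Delta=1.0000 Bond=-78.5225
(3,3): Delta=1.0000 Bond=-78.5225
V0=112.5898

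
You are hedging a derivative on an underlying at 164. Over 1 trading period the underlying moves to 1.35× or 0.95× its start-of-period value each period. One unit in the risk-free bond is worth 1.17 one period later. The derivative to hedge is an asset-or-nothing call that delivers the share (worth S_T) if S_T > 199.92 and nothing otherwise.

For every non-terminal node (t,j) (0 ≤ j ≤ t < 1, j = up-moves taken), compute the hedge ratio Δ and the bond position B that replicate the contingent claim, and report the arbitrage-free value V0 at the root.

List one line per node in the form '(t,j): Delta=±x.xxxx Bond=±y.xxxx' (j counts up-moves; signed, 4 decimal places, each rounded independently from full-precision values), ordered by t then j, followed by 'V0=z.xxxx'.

(0,0): Delta=3.3750 Bond=-449.4231
V0=104.0769

No-arbitrage ⇒ martingale measure with p* = (R−d)/(u−d) = 0.5500.
Terminal payoffs: V(1,0)=0.0000, V(1,1)=221.4000
(0,0): S=164.0000. Δ = (V_up−V_dn)/(S_up−S_dn) = (221.4000−0.0000)/(221.4000−155.8000) = 3.3750. V = [p*·221.4000 + (1−p*)·0.0000]/1.17 = 104.0769. B = V − Δ·S = -449.4231.
Root portfolio cost Δ·164+B reproduces V0=104.0769.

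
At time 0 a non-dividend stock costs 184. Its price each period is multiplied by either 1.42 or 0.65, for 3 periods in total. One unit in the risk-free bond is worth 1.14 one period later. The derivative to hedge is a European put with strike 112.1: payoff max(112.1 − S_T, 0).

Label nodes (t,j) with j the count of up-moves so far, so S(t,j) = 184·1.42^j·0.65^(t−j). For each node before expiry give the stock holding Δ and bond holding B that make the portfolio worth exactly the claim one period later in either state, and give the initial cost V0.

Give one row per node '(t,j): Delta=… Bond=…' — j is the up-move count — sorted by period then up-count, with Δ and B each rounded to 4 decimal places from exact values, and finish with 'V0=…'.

Risk-neutral probability p* = (R−d)/(u−d) = (1.14−0.65)/(1.42−0.65) = 0.6364.
Terminal payoffs: V(3,0)=61.5690, V(3,1)=1.7092, V(3,2)=0.0000, V(3,3)=0.0000
  t=2,j=0: stock 77.7400 → up 110.3908 (V=1.7092), down 50.5310 (V=61.5690). Price 20.5933; hedge Δ=-1.0000, bond B=98.3333.
  t=2,j=1: stock 169.8320 → up 241.1614 (V=0.0000), down 110.3908 (V=1.7092). Price 0.5452; hedge Δ=-0.0131, bond B=2.7649.
  t=2,j=2: stock 371.0176 → up 526.8450 (V=0.0000), down 241.1614 (V=0.0000). Price 0.0000; hedge Δ=0.0000, bond B=0.0000.
  t=1,j=0: stock 119.6000 → up 169.8320 (V=0.5452), down 77.7400 (V=20.5933). Price 6.8732; hedge Δ=-0.2177, bond B=32.9097.
  t=1,j=1: stock 261.2800 → up 371.0176 (V=0.0000), down 169.8320 (V=0.5452). Price 0.1739; hedge Δ=-0.0027, bond B=0.8820.
  t=0,j=0: stock 184.0000 → up 261.2800 (V=0.1739), down 119.6000 (V=6.8732). Price 2.2895; hedge Δ=-0.0473, bond B=10.9898.
Self-financing check: at every node Δ·S+B equals the discounted successor values.

(0,0): Delta=-0.0473 Bond=10.9898
(1,0): Delta=-0.2177 Bond=32.9097
(1,1): Delta=-0.0027 Bond=0.8820
(2,0): Delta=-1.0000 Bond=98.3333
(2,1): Delta=-0.0131 Bond=2.7649
(2,2): Delta=0.0000 Bond=0.0000
V0=2.2895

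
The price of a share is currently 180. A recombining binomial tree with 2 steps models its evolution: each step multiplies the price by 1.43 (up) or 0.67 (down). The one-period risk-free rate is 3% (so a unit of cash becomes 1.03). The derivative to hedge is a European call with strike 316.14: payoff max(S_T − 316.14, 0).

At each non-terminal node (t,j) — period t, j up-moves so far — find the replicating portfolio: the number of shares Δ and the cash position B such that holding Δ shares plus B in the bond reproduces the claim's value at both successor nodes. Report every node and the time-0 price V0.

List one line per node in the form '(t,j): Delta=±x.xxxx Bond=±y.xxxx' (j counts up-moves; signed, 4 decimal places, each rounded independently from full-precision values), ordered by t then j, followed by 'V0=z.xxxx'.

Risk-neutral probability p* = (R−d)/(u−d) = (1.03−0.67)/(1.43−0.67) = 0.4737.
Terminal values V(2,·): V(2,0)=0.0000, V(2,1)=0.0000, V(2,2)=51.9420
  t=1,j=0: stock 120.6000 → up 172.4580 (V=0.0000), down 80.8020 (V=0.0000). Price 0.0000; hedge Δ=0.0000, bond B=0.0000.
  t=1,j=1: stock 257.4000 → up 368.0820 (V=51.9420), down 172.4580 (V=0.0000). Price 23.8875; hedge Δ=0.2655, bond B=-44.4573.
  t=0,j=0: stock 180.0000 → up 257.4000 (V=23.8875), down 120.6000 (V=0.0000). Price 10.9856; hedge Δ=0.1746, bond B=-20.4453.
Check: Δ(0,0)·S0 + B(0,0) = 10.9856 = V0.

(0,0): Delta=0.1746 Bond=-20.4453
(1,0): Delta=0.0000 Bond=0.0000
(1,1): Delta=0.2655 Bond=-44.4573
V0=10.9856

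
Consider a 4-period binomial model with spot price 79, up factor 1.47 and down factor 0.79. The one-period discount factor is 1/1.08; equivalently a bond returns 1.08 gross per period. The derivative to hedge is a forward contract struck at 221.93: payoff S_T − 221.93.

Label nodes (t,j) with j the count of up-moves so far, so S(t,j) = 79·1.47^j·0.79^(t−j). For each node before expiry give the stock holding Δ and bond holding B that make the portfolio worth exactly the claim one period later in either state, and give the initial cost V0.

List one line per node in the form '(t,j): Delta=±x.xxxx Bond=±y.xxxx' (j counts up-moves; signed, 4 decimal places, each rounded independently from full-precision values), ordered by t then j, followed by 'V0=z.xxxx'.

(0,0): Delta=1.0000 Bond=-163.1252
(1,0): Delta=1.0000 Bond=-176.1752
(1,1): Delta=1.0000 Bond=-176.1752
(2,0): Delta=1.0000 Bond=-190.2692
(2,1): Delta=1.0000 Bond=-190.2692
(2,2): Delta=1.0000 Bond=-190.2692
(3,0): Delta=1.0000 Bond=-205.4907
(3,1): Delta=1.0000 Bond=-205.4907
(3,2): Delta=1.0000 Bond=-205.4907
(3,3): Delta=1.0000 Bond=-205.4907
V0=-84.1252

The replicating-portfolio and risk-neutral prices coincide; use p* = (1.08−0.79)/(1.47−0.79) = 0.4265 for the latter.
At expiry t=4: V(4,0)=-191.1594, V(4,1)=-164.6734, V(4,2)=-115.3892, V(4,3)=-23.6832, V(4,4)=146.9596
Node (3,0) S=38.9501: V=(p*·-164.6734+(1−p*)·-191.1594)/1.08=-166.5407; Δ=(-164.6734−-191.1594)/(57.2566−30.7706)=1.0000; B=V−Δ·S=-205.4907
Node (3,1) S=72.4767: V=(p*·-115.3892+(1−p*)·-164.6734)/1.08=-133.0140; Δ=(-115.3892−-164.6734)/(106.5408−57.2566)=1.0000; B=V−Δ·S=-205.4907
Node (3,2) S=134.8618: V=(p*·-23.6832+(1−p*)·-115.3892)/1.08=-70.6290; Δ=(-23.6832−-115.3892)/(198.2468−106.5408)=1.0000; B=V−Δ·S=-205.4907
Node (3,3) S=250.9453: V=(p*·146.9596+(1−p*)·-23.6832)/1.08=45.4546; Δ=(146.9596−-23.6832)/(368.8896−198.2468)=1.0000; B=V−Δ·S=-205.4907
Node (2,0) S=49.3039: V=(p*·-133.0140+(1−p*)·-166.5407)/1.08=-140.9653; Δ=(-133.0140−-166.5407)/(72.4767−38.9501)=1.0000; B=V−Δ·S=-190.2692
Node (2,1) S=91.7427: V=(p*·-70.6290+(1−p*)·-133.0140)/1.08=-98.5265; Δ=(-70.6290−-133.0140)/(134.8618−72.4767)=1.0000; B=V−Δ·S=-190.2692
Node (2,2) S=170.7111: V=(p*·45.4546+(1−p*)·-70.6290)/1.08=-19.5581; Δ=(45.4546−-70.6290)/(250.9453−134.8618)=1.0000; B=V−Δ·S=-190.2692
Node (1,0) S=62.4100: V=(p*·-98.5265+(1−p*)·-140.9653)/1.08=-113.7652; Δ=(-98.5265−-140.9653)/(91.7427−49.3039)=1.0000; B=V−Δ·S=-176.1752
Node (1,1) S=116.1300: V=(p*·-19.5581+(1−p*)·-98.5265)/1.08=-60.0452; Δ=(-19.5581−-98.5265)/(170.7111−91.7427)=1.0000; B=V−Δ·S=-176.1752
Node (0,0) S=79.0000: V=(p*·-60.0452+(1−p*)·-113.7652)/1.08=-84.1252; Δ=(-60.0452−-113.7652)/(116.1300−62.4100)=1.0000; B=V−Δ·S=-163.1252
Check: Δ(0,0)·S0 + B(0,0) = -84.1252 = V0.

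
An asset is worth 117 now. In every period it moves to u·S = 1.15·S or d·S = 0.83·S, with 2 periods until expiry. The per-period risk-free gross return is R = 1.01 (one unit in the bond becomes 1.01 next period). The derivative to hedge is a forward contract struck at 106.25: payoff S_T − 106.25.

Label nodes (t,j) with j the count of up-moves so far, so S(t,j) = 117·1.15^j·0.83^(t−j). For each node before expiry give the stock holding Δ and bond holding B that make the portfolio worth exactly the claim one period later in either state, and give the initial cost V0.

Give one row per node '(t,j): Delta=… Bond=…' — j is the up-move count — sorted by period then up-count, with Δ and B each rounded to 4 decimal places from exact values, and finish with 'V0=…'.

The replicating-portfolio and risk-neutral prices coincide; use p* = (1.01−0.83)/(1.15−0.83) = 0.5625 for the latter.
Terminal payoffs: V(2,0)=-25.6487, V(2,1)=5.4265, V(2,2)=48.4825
(1,0): S=97.1100. Δ = (V_up−V_dn)/(S_up−S_dn) = (5.4265−-25.6487)/(111.6765−80.6013) = 1.0000. V = [p*·5.4265 + (1−p*)·-25.6487]/1.01 = -8.0880. B = V − Δ·S = -105.1980.
(1,1): S=134.5500. Δ = (V_up−V_dn)/(S_up−S_dn) = (48.4825−5.4265)/(154.7325−111.6765) = 1.0000. V = [p*·48.4825 + (1−p*)·5.4265]/1.01 = 29.3520. B = V − Δ·S = -105.1980.
(0,0): S=117.0000. Δ = (V_up−V_dn)/(S_up−S_dn) = (29.3520−-8.0880)/(134.5500−97.1100) = 1.0000. V = [p*·29.3520 + (1−p*)·-8.0880]/1.01 = 12.8435. B = V − Δ·S = -104.1565.
Self-financing check: at every node Δ·S+B equals the discounted successor values.

(0,0): Delta=1.0000 Bond=-104.1565
(1,0): Delta=1.0000 Bond=-105.1980
(1,1): Delta=1.0000 Bond=-105.1980
V0=12.8435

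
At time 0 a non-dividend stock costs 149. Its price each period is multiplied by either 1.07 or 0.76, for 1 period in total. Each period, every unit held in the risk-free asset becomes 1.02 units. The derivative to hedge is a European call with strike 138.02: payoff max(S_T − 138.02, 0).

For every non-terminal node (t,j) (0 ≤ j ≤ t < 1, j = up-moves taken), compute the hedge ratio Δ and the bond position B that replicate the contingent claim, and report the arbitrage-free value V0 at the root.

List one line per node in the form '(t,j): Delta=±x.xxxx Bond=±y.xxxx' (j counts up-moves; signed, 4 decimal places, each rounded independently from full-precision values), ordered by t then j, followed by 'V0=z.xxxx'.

The replicating-portfolio and risk-neutral prices coincide; use p* = (1.02−0.76)/(1.07−0.76) = 0.8387 for the latter.
At expiry t=1: V(1,0)=0.0000, V(1,1)=21.4100
Node (0,0) S=149.0000: V=(p*·21.4100+(1−p*)·0.0000)/1.02=17.6047; Δ=(21.4100−0.0000)/(159.4300−113.2400)=0.4635; B=V−Δ·S=-51.4598
The time-0 hedge costs 17.6047, which is the no-arbitrage price.

(0,0): Delta=0.4635 Bond=-51.4598
V0=17.6047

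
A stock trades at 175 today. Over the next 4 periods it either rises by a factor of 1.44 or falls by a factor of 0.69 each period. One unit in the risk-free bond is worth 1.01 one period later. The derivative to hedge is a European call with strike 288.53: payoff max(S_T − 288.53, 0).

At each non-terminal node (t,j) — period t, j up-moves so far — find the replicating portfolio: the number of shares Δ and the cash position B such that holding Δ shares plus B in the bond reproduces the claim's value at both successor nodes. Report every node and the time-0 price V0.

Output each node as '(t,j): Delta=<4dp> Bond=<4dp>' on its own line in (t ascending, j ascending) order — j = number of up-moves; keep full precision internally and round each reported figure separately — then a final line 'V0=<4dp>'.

(0,0): Delta=0.3919 Bond=-41.4755
(1,0): Delta=0.1419 Bond=-11.7085
(1,1): Delta=0.5528 Bond=-82.4470
(2,0): Delta=0.0000 Bond=0.0000
(2,1): Delta=0.2333 Bond=-27.7161
(2,2): Delta=0.7585 Bond=-157.9240
(3,0): Delta=0.0000 Bond=0.0000
(3,1): Delta=0.0000 Bond=0.0000
(3,2): Delta=0.3836 Bond=-65.6093
(3,3): Delta=1.0000 Bond=-285.6733
V0=27.1046

Since d<R<u, set p* = (R−d)/(u−d) = 0.4267; price each node as the discounted p*-expectation of its children.
Terminal values V(4,·): V(4,0)=0.0000, V(4,1)=0.0000, V(4,2)=0.0000, V(4,3)=72.0276, V(4,4)=463.9380
Node (3,0) S=57.4891: V=(p*·0.0000+(1−p*)·0.0000)/1.01=0.0000; Δ=(0.0000−0.0000)/(82.7843−39.6675)=0.0000; B=V−Δ·S=0.0000
Node (3,1) S=119.9772: V=(p*·0.0000+(1−p*)·0.0000)/1.01=0.0000; Δ=(0.0000−0.0000)/(172.7672−82.7843)=0.0000; B=V−Δ·S=0.0000
Node (3,2) S=250.3872: V=(p*·72.0276+(1−p*)·0.0000)/1.01=30.4275; Δ=(72.0276−0.0000)/(360.5576−172.7672)=0.3836; B=V−Δ·S=-65.6093
Node (3,3) S=522.5472: V=(p*·463.9380+(1−p*)·72.0276)/1.01=236.8739; Δ=(463.9380−72.0276)/(752.4680−360.5576)=1.0000; B=V−Δ·S=-285.6733
Node (2,0) S=83.3175: V=(p*·0.0000+(1−p*)·0.0000)/1.01=0.0000; Δ=(0.0000−0.0000)/(119.9772−57.4891)=0.0000; B=V−Δ·S=0.0000
Node (2,1) S=173.8800: V=(p*·30.4275+(1−p*)·0.0000)/1.01=12.8539; Δ=(30.4275−0.0000)/(250.3872−119.9772)=0.2333; B=V−Δ·S=-27.7161
Node (2,2) S=362.8800: V=(p*·236.8739+(1−p*)·30.4275)/1.01=117.3379; Δ=(236.8739−30.4275)/(522.5472−250.3872)=0.7585; B=V−Δ·S=-157.9240
Node (1,0) S=120.7500: V=(p*·12.8539+(1−p*)·0.0000)/1.01=5.4300; Δ=(12.8539−0.0000)/(173.8800−83.3175)=0.1419; B=V−Δ·S=-11.7085
Node (1,1) S=252.0000: V=(p*·117.3379+(1−p*)·12.8539)/1.01=56.8651; Δ=(117.3379−12.8539)/(362.8800−173.8800)=0.5528; B=V−Δ·S=-82.4470
Node (0,0) S=175.0000: V=(p*·56.8651+(1−p*)·5.4300)/1.01=27.1046; Δ=(56.8651−5.4300)/(252.0000−120.7500)=0.3919; B=V−Δ·S=-41.4755
Check: Δ(0,0)·S0 + B(0,0) = 27.1046 = V0.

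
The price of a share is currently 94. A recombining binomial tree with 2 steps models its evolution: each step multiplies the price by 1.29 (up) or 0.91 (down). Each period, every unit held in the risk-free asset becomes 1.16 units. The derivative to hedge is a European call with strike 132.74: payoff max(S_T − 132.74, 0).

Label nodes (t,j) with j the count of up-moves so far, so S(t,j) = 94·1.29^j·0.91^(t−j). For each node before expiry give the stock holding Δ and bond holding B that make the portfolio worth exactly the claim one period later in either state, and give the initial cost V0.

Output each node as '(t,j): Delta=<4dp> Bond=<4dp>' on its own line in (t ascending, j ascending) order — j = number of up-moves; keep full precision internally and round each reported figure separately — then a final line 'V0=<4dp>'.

Under the risk-neutral measure, an up-move has probability p* = (R−d)/(u−d) = 0.6579 and values discount at R = 1.16.
Terminal payoffs: V(2,0)=0.0000, V(2,1)=0.0000, V(2,2)=23.6854
(1,0): S=85.5400. Δ = (V_up−V_dn)/(S_up−S_dn) = (0.0000−0.0000)/(110.3466−77.8414) = 0.0000. V = [p*·0.0000 + (1−p*)·0.0000]/1.16 = 0.0000. B = V − Δ·S = 0.0000.
(1,1): S=121.2600. Δ = (V_up−V_dn)/(S_up−S_dn) = (23.6854−0.0000)/(156.4254−110.3466) = 0.5140. V = [p*·23.6854 + (1−p*)·0.0000]/1.16 = 13.4332. B = V − Δ·S = -48.8968.
(0,0): S=94.0000. Δ = (V_up−V_dn)/(S_up−S_dn) = (13.4332−0.0000)/(121.2600−85.5400) = 0.3761. V = [p*·13.4332 + (1−p*)·0.0000]/1.16 = 7.6186. B = V − Δ·S = -27.7319.
Check: Δ(0,0)·S0 + B(0,0) = 7.6186 = V0.

(0,0): Delta=0.3761 Bond=-27.7319
(1,0): Delta=0.0000 Bond=0.0000
(1,1): Delta=0.5140 Bond=-48.8968
V0=7.6186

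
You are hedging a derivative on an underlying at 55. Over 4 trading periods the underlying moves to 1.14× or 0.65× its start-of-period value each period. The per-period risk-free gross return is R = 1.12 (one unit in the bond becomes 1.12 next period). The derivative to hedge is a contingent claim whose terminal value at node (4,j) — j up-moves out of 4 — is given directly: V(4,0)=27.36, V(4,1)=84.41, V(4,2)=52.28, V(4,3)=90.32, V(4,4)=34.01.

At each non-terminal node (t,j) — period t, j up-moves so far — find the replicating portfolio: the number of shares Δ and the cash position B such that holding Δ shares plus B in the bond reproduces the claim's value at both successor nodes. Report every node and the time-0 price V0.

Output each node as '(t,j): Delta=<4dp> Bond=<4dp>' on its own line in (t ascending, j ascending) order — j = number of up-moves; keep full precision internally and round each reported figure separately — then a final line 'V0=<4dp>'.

Since d<R<u, set p* = (R−d)/(u−d) = 0.9592; price each node as the discounted p*-expectation of its children.
Terminal values V(4,·): V(4,0)=27.3600, V(4,1)=84.4100, V(4,2)=52.2800, V(4,3)=90.3200, V(4,4)=34.0100
Node (3,0) S=15.1044: V=(p*·84.4100+(1−p*)·27.3600)/1.12=73.2870; Δ=(84.4100−27.3600)/(17.2190−9.8178)=7.7083; B=V−Δ·S=-43.1416
Node (3,1) S=26.4908: V=(p*·52.2800+(1−p*)·84.4100)/1.12=47.8495; Δ=(52.2800−84.4100)/(30.1995−17.2190)=-2.4753; B=V−Δ·S=113.4209
Node (3,2) S=46.4607: V=(p*·90.3200+(1−p*)·52.2800)/1.12=79.2566; Δ=(90.3200−52.2800)/(52.9652−30.1995)=1.6709; B=V−Δ·S=1.6239
Node (3,3) S=81.4849: V=(p*·34.0100+(1−p*)·90.3200)/1.12=32.4182; Δ=(34.0100−90.3200)/(92.8928−52.9652)=-1.4103; B=V−Δ·S=147.3366
Node (2,0) S=23.2375: V=(p*·47.8495+(1−p*)·73.2870)/1.12=43.6498; Δ=(47.8495−73.2870)/(26.4907−15.1044)=-2.2340; B=V−Δ·S=95.5630
Node (2,1) S=40.7550: V=(p*·79.2566+(1−p*)·47.8495)/1.12=69.6202; Δ=(79.2566−47.8495)/(46.4607−26.4907)=1.5727; B=V−Δ·S=5.5242
Node (2,2) S=71.4780: V=(p*·32.4182+(1−p*)·79.2566)/1.12=30.6517; Δ=(32.4182−79.2566)/(81.4849−46.4607)=-1.3373; B=V−Δ·S=126.2403
Node (1,0) S=35.7500: V=(p*·69.6202+(1−p*)·43.6498)/1.12=61.2145; Δ=(69.6202−43.6498)/(40.7550−23.2375)=1.4825; B=V−Δ·S=8.2136
Node (1,1) S=62.7000: V=(p*·30.6517+(1−p*)·69.6202)/1.12=28.7878; Δ=(30.6517−69.6202)/(71.4780−40.7550)=-1.2684; B=V−Δ·S=108.3152
Node (0,0) S=55.0000: V=(p*·28.7878+(1−p*)·61.2145)/1.12=26.8851; Δ=(28.7878−61.2145)/(62.7000−35.7500)=-1.2032; B=V−Δ·S=93.0620
Each (Δ,B) replicates both successor values, so the strategy is self-financing and V0 is arbitrage-free.

(0,0): Delta=-1.2032 Bond=93.0620
(1,0): Delta=1.4825 Bond=8.2136
(1,1): Delta=-1.2684 Bond=108.3152
(2,0): Delta=-2.2340 Bond=95.5630
(2,1): Delta=1.5727 Bond=5.5242
(2,2): Delta=-1.3373 Bond=126.2403
(3,0): Delta=7.7083 Bond=-43.1416
(3,1): Delta=-2.4753 Bond=113.4209
(3,2): Delta=1.6709 Bond=1.6239
(3,3): Delta=-1.4103 Bond=147.3366
V0=26.8851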